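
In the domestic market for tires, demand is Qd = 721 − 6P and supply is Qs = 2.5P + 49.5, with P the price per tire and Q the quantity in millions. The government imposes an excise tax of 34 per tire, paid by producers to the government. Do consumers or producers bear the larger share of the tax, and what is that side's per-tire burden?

Producers bear the larger share: 24 per tire.

Before the tax: set 721 − 6P = 2.5P + 49.5 → P* = 79, Q* = 247.
With the tax collected from producers, supply shifts: Qs = 2.5(P − 34) + 49.5.
Solving gives Q = 187 with consumers paying 89 and producers receiving 55 (the 34 wedge).
Per-tire burden: consumers 10, producers 24.
Producers take the larger share because supply is less price-elastic here (demand slope 6 vs supply slope 2.5).
The less price-elastic side of the market bears the larger share of a per-unit tax.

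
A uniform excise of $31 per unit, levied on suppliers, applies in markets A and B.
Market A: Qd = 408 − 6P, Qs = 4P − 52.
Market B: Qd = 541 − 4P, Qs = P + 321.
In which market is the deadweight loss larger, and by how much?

Market A, by $768.8.

Market A: pre-tax P* = $46, Q* = 132; post-tax Q = 57.6; deadweight loss = $1153.2.
Market B: pre-tax P* = $44, Q* = 365; post-tax Q = 340.2; deadweight loss = $384.4.
Difference: $1153.2 vs $384.4 → market A is larger by $768.8.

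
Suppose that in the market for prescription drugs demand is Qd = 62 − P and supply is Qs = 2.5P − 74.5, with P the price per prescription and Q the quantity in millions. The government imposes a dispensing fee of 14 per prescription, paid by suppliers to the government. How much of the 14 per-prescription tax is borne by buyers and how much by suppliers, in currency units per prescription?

Without the tax, 62 − P = 2.5P − 74.5 gives 3.5P = 136.5, so P* = 39 and Q* = 23.
With the tax collected from suppliers, supply shifts: Qs = 2.5(P − 14) − 74.5.
New equilibrium: buyers pay 49, suppliers receive 35, Q = 13. (Wedge: Pb − Ps = 14.)
Burden on buyers: 10; on suppliers: 4. (They sum to 14.)

Buyers bear 10 per prescription; suppliers bear 4 per prescription.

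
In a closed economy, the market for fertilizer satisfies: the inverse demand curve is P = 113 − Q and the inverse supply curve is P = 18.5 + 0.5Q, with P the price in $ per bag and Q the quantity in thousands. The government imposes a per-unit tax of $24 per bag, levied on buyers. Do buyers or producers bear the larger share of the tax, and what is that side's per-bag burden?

Inverting to Q(P) form: Qd = 113 − P; Qs = 2P − 37.
Without the tax, 113 − P = 2P − 37 gives 3P = 150, so P* = $50 and Q* = 63.
With the tax collected from buyers, demand (in seller-price terms) shifts: Qd = 113 − (P + 24).
New equilibrium: buyers pay $66, producers receive $42, Q = 47. (Wedge: Pb − Ps = 24.)
Per-bag burden: buyers $16, producers $8.
Buyers take the larger share because demand is less price-elastic here (demand slope 1 vs supply slope 2).
The less price-elastic side of the market bears the larger share of a per-unit tax.

Buyers bear the larger share: $16 per bag.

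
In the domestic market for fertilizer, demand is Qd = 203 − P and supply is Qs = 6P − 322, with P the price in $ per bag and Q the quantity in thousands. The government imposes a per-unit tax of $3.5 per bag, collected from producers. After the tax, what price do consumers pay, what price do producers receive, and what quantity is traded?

Without the tax, 203 − P = 6P − 322 gives 7P = 525, so P* = $75 and Q* = 128.
With the tax collected from producers, supply shifts: Qs = 6(P − 3.5) − 322.
New equilibrium: consumers pay $78, producers receive $74.5, Q = 125. (Wedge: Pb − Ps = 3.5.)
The less price-elastic side of the market bears the larger share of a per-unit tax.

Consumers pay $78; producers receive $74.5; quantity = 125.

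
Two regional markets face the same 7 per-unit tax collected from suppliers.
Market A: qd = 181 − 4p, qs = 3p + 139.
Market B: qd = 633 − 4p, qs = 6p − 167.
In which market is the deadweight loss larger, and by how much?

Market B, by 16.8.

Market A: pre-tax p* = 6, q* = 157; post-tax q = 145; deadweight loss = 42.
Market B: pre-tax p* = 80, q* = 313; post-tax q = 296.2; deadweight loss = 58.8.
Difference: 42 vs 58.8 → market B is larger by 16.8.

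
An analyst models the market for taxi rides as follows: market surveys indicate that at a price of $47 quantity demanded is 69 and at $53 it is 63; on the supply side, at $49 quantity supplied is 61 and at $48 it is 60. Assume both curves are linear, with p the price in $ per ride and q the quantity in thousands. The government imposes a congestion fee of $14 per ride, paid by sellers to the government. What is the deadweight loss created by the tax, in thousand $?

Demand slope: (63 − 69)/(53 − 47) = -1, so qd = 116 − p.
Supply slope: (60 − 61)/(48 − 49) = 1, so qs = p + 12.
Without the tax, 116 − p = p + 12 gives 2p = 104, so p* = $52 and q* = 64.
With the tax collected from sellers, supply shifts: qs = (p − 14) + 12.
New equilibrium: consumers pay $59, sellers receive $45, q = 57. (Wedge: pb − ps = 14.)
Quantity falls by |ΔQ| = |64 − 57| = 7.
DWL = ½ · t · |ΔQ| = ½ · 14 · 7 = $49.

Deadweight loss = $49 thousand.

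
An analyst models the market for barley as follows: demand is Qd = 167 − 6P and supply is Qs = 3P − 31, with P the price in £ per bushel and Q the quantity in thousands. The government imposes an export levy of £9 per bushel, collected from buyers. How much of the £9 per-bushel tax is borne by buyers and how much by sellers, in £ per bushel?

Before the tax: set 167 − 6P = 3P − 31 → P* = £22, Q* = 35.
With the tax collected from buyers, demand (in seller-price terms) shifts: Qd = 167 − 6(P + 9).
New equilibrium: buyers pay £25, sellers receive £16, Q = 17. (Wedge: Pb − Ps = 9.)
Burden on buyers: £3; on sellers: £6. (They sum to £9.)
The less price-elastic side of the market bears the larger share of a per-unit tax.

Buyers bear £3 per bushel; sellers bear £6 per bushel.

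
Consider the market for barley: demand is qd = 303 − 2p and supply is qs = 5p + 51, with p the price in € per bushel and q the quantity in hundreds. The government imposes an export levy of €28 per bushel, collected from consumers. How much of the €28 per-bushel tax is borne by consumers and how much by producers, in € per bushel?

Consumers bear €20 per bushel; producers bear €8 per bushel.

Before the tax: set 303 − 2p = 5p + 51 → p* = €36, q* = 231.
With the tax collected from consumers, demand (in seller-price terms) shifts: qd = 303 − 2(p + 28).
Solving gives q = 191 with consumers paying €56 and producers receiving €28 (the €28 wedge).
Burden on consumers: €20; on producers: €8. (They sum to €28.)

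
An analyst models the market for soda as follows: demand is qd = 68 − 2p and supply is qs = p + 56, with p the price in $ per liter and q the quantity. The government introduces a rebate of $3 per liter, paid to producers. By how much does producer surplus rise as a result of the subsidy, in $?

Producer surplus rises by $122.

Before the subsidy: set 68 − 2p = p + 56 → p* = $4, q* = 60.
With a per-unit subsidy paid to producers, each receives p + 3 per unit sold, so supply becomes qs = (p + 3) + 56.
Solving gives q = 62 with buyers paying $3 and producers receiving $6 (the $3 wedge).
ΔPS is the trapezoid between Q = 62 and Q = 60 of height $2: ½ · (60 + 62) · 2 = $122.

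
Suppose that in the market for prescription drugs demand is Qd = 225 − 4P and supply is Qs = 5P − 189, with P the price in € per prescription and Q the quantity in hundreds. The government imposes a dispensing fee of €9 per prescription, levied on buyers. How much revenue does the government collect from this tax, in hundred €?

Tax revenue = €189 hundred.

Before the tax: set 225 − 4P = 5P − 189 → P* = €46, Q* = 41.
With the tax collected from buyers, demand (in seller-price terms) shifts: Qd = 225 − 4(P + 9).
Solving gives Q = 21 with buyers paying €51 and suppliers receiving €42 (the €9 wedge).
Revenue = t · Q = 9 · 21 = €189.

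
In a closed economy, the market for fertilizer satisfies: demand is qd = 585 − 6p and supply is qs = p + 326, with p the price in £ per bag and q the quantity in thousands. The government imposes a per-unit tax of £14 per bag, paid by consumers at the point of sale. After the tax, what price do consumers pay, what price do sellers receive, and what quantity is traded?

Consumers pay £39; sellers receive £25; quantity = 351.

Before the tax: set 585 − 6p = p + 326 → p* = £37, q* = 363.
With the tax collected from consumers, demand (in seller-price terms) shifts: qd = 585 − 6(p + 14).
Solving gives q = 351 with consumers paying £39 and sellers receiving £25 (the £14 wedge).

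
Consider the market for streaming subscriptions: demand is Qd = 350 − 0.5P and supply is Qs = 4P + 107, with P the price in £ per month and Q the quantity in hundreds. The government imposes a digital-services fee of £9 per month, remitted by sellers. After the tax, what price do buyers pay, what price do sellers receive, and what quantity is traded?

Buyers pay £62; sellers receive £53; quantity = 319.

Before the tax: set 350 − 0.5P = 4P + 107 → P* = £54, Q* = 323.
With the tax collected from sellers, supply shifts: Qs = 4(P − 9) + 107.
Solving gives Q = 319 with buyers paying £62 and sellers receiving £53 (the £9 wedge).
The less price-elastic side of the market bears the larger share of a per-unit tax.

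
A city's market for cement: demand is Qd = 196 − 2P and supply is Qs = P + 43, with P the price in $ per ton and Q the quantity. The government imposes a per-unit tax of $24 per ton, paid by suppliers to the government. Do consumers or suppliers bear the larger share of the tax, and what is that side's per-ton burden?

Before the tax: set 196 − 2P = P + 43 → P* = $51, Q* = 94.
With the tax collected from suppliers, supply shifts: Qs = (P − 24) + 43.
New equilibrium: consumers pay $59, suppliers receive $35, Q = 78. (Wedge: Pb − Ps = 24.)
Per-ton burden: consumers $8, suppliers $16.
Suppliers take the larger share because supply is less price-elastic here (demand slope 2 vs supply slope 1).
The less price-elastic side of the market bears the larger share of a per-unit tax.

Suppliers bear the larger share: $16 per ton.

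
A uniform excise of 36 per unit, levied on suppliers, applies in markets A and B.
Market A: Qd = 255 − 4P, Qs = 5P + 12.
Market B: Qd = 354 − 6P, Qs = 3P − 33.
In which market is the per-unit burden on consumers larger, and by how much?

Market A, by 8.

Market A: pre-tax P* = 27, Q* = 147; post-tax Q = 67; per-unit burden on consumers = 20.
Market B: pre-tax P* = 43, Q* = 96; post-tax Q = 24; per-unit burden on consumers = 12.
Difference: 20 vs 12 → market A is larger by 8.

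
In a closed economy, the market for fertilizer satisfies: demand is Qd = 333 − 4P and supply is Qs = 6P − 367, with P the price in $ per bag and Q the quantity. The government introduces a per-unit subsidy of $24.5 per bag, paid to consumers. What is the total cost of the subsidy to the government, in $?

Government outlay = $2739.1.

Without the subsidy, 333 − 4P = 6P − 367 gives 10P = 700, so P* = $70 and Q* = 53.
With a per-unit subsidy paid to consumers, each effectively pays P − 24.5, so demand becomes Qd = 333 − 4(P − 24.5).
Solving gives Q = 111.8 with consumers paying $55.3 and producers receiving $79.8 (the $24.5 wedge).
Outlay = t · Q = 24.5 · 111.8 = $2739.1.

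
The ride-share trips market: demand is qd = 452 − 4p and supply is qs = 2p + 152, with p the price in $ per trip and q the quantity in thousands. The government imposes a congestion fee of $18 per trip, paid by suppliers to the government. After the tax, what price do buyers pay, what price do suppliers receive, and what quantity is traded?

Before the tax: set 452 − 4p = 2p + 152 → p* = $50, q* = 252.
With the tax collected from suppliers, supply shifts: qs = 2(p − 18) + 152.
Solving gives q = 228 with buyers paying $56 and suppliers receiving $38 (the $18 wedge).
The less price-elastic side of the market bears the larger share of a per-unit tax.

Buyers pay $56; suppliers receive $38; quantity = 228.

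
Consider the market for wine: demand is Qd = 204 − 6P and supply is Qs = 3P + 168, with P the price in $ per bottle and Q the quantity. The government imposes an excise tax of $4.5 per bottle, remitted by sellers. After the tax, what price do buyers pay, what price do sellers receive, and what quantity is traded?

Without the tax, 204 − 6P = 3P + 168 gives 9P = 36, so P* = $4 and Q* = 180.
With the tax collected from sellers, supply shifts: Qs = 3(P − 4.5) + 168.
Solving gives Q = 171 with buyers paying $5.5 and sellers receiving $1 (the $4.5 wedge).
The less price-elastic side of the market bears the larger share of a per-unit tax.

Buyers pay $5.5; sellers receive $1; quantity = 171.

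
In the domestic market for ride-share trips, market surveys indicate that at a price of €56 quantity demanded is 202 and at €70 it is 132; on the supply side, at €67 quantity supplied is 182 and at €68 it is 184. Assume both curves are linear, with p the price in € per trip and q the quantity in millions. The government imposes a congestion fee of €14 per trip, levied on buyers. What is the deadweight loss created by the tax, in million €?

Deadweight loss = €140 million.

Demand slope: (132 − 202)/(70 − 56) = -5, so qd = 482 − 5p.
Supply slope: (184 − 182)/(68 − 67) = 2, so qs = 2p + 48.
Without the tax, 482 − 5p = 2p + 48 gives 7p = 434, so p* = €62 and q* = 172.
With the tax collected from buyers, demand (in seller-price terms) shifts: qd = 482 − 5(p + 14).
Solving gives q = 152 with buyers paying €66 and producers receiving €52 (the €14 wedge).
Quantity falls by |ΔQ| = |172 − 152| = 20.
DWL = ½ · t · |ΔQ| = ½ · 14 · 20 = €140.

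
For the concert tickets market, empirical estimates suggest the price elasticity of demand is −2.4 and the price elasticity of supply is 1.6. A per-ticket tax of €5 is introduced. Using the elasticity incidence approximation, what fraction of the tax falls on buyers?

Buyers' share ≈ 0.4.

Incidence ratio: buyers' share ≈ εs / (εs + |εd|) = 1.6 / (1.6 + 2.4) = 0.4.
Supply is the less elastic side, so buyers bear the smaller share.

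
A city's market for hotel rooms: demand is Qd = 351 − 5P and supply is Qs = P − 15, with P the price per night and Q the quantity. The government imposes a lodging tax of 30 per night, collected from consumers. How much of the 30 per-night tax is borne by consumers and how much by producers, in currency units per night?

Consumers bear 5 per night; producers bear 25 per night.

Before the tax: set 351 − 5P = P − 15 → P* = 61, Q* = 46.
With the tax collected from consumers, demand (in seller-price terms) shifts: Qd = 351 − 5(P + 30).
New equilibrium: consumers pay 66, producers receive 36, Q = 21. (Wedge: Pb − Ps = 30.)
Burden on consumers: 5; on producers: 25. (They sum to 30.)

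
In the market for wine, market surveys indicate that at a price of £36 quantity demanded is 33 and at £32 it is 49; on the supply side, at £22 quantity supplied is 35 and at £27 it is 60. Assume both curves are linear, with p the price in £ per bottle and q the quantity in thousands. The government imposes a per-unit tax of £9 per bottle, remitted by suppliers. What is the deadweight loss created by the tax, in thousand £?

Deadweight loss = £90 thousand.

Demand slope: (49 − 33)/(32 − 36) = -4, so qd = 177 − 4p.
Supply slope: (60 − 35)/(27 − 22) = 5, so qs = 5p − 75.
Before the tax: set 177 − 4p = 5p − 75 → p* = £28, q* = 65.
With the tax collected from suppliers, supply shifts: qs = 5(p − 9) − 75.
Solving gives q = 45 with buyers paying £33 and suppliers receiving £24 (the £9 wedge).
Quantity falls by |ΔQ| = |65 − 45| = 20.
DWL = ½ · t · |ΔQ| = ½ · 9 · 20 = £90.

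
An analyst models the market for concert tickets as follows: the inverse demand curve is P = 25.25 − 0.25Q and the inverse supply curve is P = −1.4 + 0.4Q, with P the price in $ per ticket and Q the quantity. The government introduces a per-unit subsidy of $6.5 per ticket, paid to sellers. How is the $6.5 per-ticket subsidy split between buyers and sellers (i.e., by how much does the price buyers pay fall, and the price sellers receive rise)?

Rewrite in direct form: Qd = 101 − 4P and Qs = 2.5P + 3.5.
Before the subsidy: set 101 − 4P = 2.5P + 3.5 → P* = $15, Q* = 41.
With a per-unit subsidy paid to sellers, each receives P + 6.5 per unit sold, so supply becomes Qs = 2.5(P + 6.5) + 3.5.
Solving gives Q = 51 with buyers paying $12.5 and sellers receiving $19 (the $6.5 wedge).
Gain to buyers: $2.5; to sellers: $4. (They sum to $6.5.)

Buyers gain $2.5 per ticket; sellers gain $4 per ticket.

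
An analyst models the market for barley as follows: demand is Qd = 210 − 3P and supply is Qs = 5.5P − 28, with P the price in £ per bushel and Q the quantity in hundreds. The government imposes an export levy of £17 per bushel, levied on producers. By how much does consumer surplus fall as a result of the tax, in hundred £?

Consumer surplus falls by £1204.5 hundred.

Before the tax: set 210 − 3P = 5.5P − 28 → P* = £28, Q* = 126.
With the tax collected from producers, supply shifts: Qs = 5.5(P − 17) − 28.
Solving gives Q = 93 with consumers paying £39 and producers receiving £22 (the £17 wedge).
ΔCS is the trapezoid between Q = 93 and Q = 126 of height £11: ½ · (126 + 93) · 11 = £1204.5.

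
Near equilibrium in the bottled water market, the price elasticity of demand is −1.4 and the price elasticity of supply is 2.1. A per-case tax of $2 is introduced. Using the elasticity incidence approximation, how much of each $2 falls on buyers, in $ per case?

Buyers bear ≈ $1.2 per case.

Incidence ratio: buyers' share ≈ εs / (εs + |εd|) = 2.1 / (2.1 + 1.4) = 0.6.
So buyers bear ≈ 0.6 × $2 = $1.2; producers bear $0.8.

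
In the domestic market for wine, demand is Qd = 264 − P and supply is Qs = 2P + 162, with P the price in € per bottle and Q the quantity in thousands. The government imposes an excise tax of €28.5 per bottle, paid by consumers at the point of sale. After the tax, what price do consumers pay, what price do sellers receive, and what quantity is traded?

Before the tax: set 264 − P = 2P + 162 → P* = €34, Q* = 230.
With the tax collected from consumers, demand (in seller-price terms) shifts: Qd = 264 − (P + 28.5).
New equilibrium: consumers pay €53, sellers receive €24.5, Q = 211. (Wedge: Pb − Ps = 28.5.)

Consumers pay €53; sellers receive €24.5; quantity = 211.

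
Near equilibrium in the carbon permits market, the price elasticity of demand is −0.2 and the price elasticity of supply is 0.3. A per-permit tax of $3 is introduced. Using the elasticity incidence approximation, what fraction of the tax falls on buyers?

Incidence ratio: buyers' share ≈ εs / (εs + |εd|) = 0.3 / (0.3 + 0.2) = 0.6.
Supply is the more elastic side, so buyers bear the larger share.

Buyers' share ≈ 0.6.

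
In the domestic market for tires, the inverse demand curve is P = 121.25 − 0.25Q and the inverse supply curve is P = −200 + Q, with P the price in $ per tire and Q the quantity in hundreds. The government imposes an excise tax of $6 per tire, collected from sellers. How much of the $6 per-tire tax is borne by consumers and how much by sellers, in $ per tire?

Rewrite in direct form: Qd = 485 − 4P and Qs = P + 200.
Without the tax, 485 − 4P = P + 200 gives 5P = 285, so P* = $57 and Q* = 257.
With the tax collected from sellers, supply shifts: Qs = (P − 6) + 200.
New equilibrium: consumers pay $58.2, sellers receive $52.2, Q = 252.2. (Wedge: Pb − Ps = 6.)
Burden on consumers: $1.2; on sellers: $4.8. (They sum to $6.)

Consumers bear $1.2 per tire; sellers bear $4.8 per tire.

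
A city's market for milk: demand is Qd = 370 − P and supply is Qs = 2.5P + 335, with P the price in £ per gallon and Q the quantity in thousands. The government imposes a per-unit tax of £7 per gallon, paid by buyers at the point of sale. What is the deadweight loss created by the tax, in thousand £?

Deadweight loss = £17.5 thousand.

Without the tax, 370 − P = 2.5P + 335 gives 3.5P = 35, so P* = £10 and Q* = 360.
With the tax collected from buyers, demand (in seller-price terms) shifts: Qd = 370 − (P + 7).
New equilibrium: buyers pay £15, producers receive £8, Q = 355. (Wedge: Pb − Ps = 7.)
Quantity falls by |ΔQ| = |360 − 355| = 5.
DWL = ½ · t · |ΔQ| = ½ · 7 · 5 = £17.5.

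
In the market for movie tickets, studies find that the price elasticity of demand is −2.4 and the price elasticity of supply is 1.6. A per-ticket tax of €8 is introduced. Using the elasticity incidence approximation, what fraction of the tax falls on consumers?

Incidence ratio: consumers' share ≈ εs / (εs + |εd|) = 1.6 / (1.6 + 2.4) = 0.4.
Supply is the less elastic side, so consumers bear the smaller share.

Consumers' share ≈ 0.4.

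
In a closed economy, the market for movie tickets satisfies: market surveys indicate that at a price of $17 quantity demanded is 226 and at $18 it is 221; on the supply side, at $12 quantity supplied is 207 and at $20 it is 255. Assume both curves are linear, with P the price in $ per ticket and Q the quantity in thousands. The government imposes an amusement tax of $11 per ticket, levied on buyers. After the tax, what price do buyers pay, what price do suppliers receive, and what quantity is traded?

Demand slope: (221 − 226)/(18 − 17) = -5, so Qd = 311 − 5P.
Supply slope: (255 − 207)/(20 − 12) = 6, so Qs = 6P + 135.
Without the tax, 311 − 5P = 6P + 135 gives 11P = 176, so P* = $16 and Q* = 231.
With the tax collected from buyers, demand (in seller-price terms) shifts: Qd = 311 − 5(P + 11).
Solving gives Q = 201 with buyers paying $22 and suppliers receiving $11 (the $11 wedge).
The less price-elastic side of the market bears the larger share of a per-unit tax.

Buyers pay $22; suppliers receive $11; quantity = 201.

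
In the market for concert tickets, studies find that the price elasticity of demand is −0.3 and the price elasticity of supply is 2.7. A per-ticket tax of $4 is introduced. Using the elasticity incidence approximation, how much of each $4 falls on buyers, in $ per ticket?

Incidence ratio: buyers' share ≈ εs / (εs + |εd|) = 2.7 / (2.7 + 0.3) = 0.9.
So buyers bear ≈ 0.9 × $4 = $3.6; sellers bear $0.4.

Buyers bear ≈ $3.6 per ticket.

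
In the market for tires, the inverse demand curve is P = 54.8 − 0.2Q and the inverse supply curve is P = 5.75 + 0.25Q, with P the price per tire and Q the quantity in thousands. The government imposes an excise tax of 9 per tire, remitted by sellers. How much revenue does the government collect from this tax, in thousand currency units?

Inverting to Q(P) form: Qd = 274 − 5P; Qs = 4P − 23.
Without the tax, 274 − 5P = 4P − 23 gives 9P = 297, so P* = 33 and Q* = 109.
With the tax collected from sellers, supply shifts: Qs = 4(P − 9) − 23.
Solving gives Q = 89 with buyers paying 37 and sellers receiving 28 (the 9 wedge).
Revenue = t · Q = 9 · 89 = 801.

Tax revenue = 801 thousand.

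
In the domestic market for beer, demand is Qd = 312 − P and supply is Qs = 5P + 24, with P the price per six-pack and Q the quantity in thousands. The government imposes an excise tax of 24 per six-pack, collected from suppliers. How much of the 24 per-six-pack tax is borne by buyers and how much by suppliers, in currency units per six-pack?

Buyers bear 20 per six-pack; suppliers bear 4 per six-pack.

Without the tax, 312 − P = 5P + 24 gives 6P = 288, so P* = 48 and Q* = 264.
With the tax collected from suppliers, supply shifts: Qs = 5(P − 24) + 24.
New equilibrium: buyers pay 68, suppliers receive 44, Q = 244. (Wedge: Pb − Ps = 24.)
Burden on buyers: 20; on suppliers: 4. (They sum to 24.)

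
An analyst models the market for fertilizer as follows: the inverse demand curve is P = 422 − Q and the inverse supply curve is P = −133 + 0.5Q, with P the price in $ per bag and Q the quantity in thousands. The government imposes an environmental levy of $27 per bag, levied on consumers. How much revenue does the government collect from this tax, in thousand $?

Rewrite in direct form: Qd = 422 − P and Qs = 2P + 266.
Without the tax, 422 − P = 2P + 266 gives 3P = 156, so P* = $52 and Q* = 370.
With the tax collected from consumers, demand (in seller-price terms) shifts: Qd = 422 − (P + 27).
New equilibrium: consumers pay $70, producers receive $43, Q = 352. (Wedge: Pb − Ps = 27.)
Revenue = t · Q = 27 · 352 = $9504.

Tax revenue = $9504 thousand.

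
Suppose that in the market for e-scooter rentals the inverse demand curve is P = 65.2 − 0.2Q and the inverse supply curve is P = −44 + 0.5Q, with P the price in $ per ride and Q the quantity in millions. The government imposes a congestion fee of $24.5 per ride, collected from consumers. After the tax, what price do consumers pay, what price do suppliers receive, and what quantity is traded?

Rewrite in direct form: Qd = 326 − 5P and Qs = 2P + 88.
Before the tax: set 326 − 5P = 2P + 88 → P* = $34, Q* = 156.
With the tax collected from consumers, demand (in seller-price terms) shifts: Qd = 326 − 5(P + 24.5).
New equilibrium: consumers pay $41, suppliers receive $16.5, Q = 121. (Wedge: Pb − Ps = 24.5.)
The less price-elastic side of the market bears the larger share of a per-unit tax.

Consumers pay $41; suppliers receive $16.5; quantity = 121.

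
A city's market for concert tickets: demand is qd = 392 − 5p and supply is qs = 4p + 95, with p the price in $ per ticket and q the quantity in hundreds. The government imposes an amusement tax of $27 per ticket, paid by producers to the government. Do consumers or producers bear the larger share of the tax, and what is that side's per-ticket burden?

Without the tax, 392 − 5p = 4p + 95 gives 9p = 297, so p* = $33 and q* = 227.
With the tax collected from producers, supply shifts: qs = 4(p − 27) + 95.
Solving gives q = 167 with consumers paying $45 and producers receiving $18 (the $27 wedge).
Per-ticket burden: consumers $12, producers $15.
Producers take the larger share because supply is less price-elastic here (demand slope 5 vs supply slope 4).

Producers bear the larger share: $15 per ticket.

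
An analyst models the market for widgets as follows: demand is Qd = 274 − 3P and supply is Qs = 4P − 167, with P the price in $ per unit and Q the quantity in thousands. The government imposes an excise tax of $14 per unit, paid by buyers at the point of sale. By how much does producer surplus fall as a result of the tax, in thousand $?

Before the tax: set 274 − 3P = 4P − 167 → P* = $63, Q* = 85.
With the tax collected from buyers, demand (in seller-price terms) shifts: Qd = 274 − 3(P + 14).
Solving gives Q = 61 with buyers paying $71 and suppliers receiving $57 (the $14 wedge).
ΔPS is the trapezoid between Q = 61 and Q = 85 of height $6: ½ · (85 + 61) · 6 = $438.

Producer surplus falls by $438 thousand.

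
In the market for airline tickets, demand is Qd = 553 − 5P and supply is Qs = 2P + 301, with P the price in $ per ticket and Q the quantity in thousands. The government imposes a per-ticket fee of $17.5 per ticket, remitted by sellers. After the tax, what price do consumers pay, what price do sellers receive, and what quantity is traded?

Consumers pay $41; sellers receive $23.5; quantity = 348.

Before the tax: set 553 − 5P = 2P + 301 → P* = $36, Q* = 373.
With the tax collected from sellers, supply shifts: Qs = 2(P − 17.5) + 301.
Solving gives Q = 348 with consumers paying $41 and sellers receiving $23.5 (the $17.5 wedge).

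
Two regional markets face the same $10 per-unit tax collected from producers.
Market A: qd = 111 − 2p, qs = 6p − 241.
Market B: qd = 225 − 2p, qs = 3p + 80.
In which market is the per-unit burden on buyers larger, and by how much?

Market A, by $1.5.

Market A: pre-tax p* = $44, q* = 23; post-tax q = 8; per-unit burden on buyers = $7.5.
Market B: pre-tax p* = $29, q* = 167; post-tax q = 155; per-unit burden on buyers = $6.
Difference: $7.5 vs $6 → market A is larger by $1.5.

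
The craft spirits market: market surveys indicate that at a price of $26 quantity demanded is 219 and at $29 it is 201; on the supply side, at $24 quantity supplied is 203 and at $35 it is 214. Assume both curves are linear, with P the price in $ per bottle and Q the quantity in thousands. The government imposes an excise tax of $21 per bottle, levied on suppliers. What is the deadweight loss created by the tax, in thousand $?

Demand slope: (201 − 219)/(29 − 26) = -6, so Qd = 375 − 6P.
Supply slope: (214 − 203)/(35 − 24) = 1, so Qs = P + 179.
Before the tax: set 375 − 6P = P + 179 → P* = $28, Q* = 207.
With the tax collected from suppliers, supply shifts: Qs = (P − 21) + 179.
New equilibrium: buyers pay $31, suppliers receive $10, Q = 189. (Wedge: Pb − Ps = 21.)
Quantity falls by |ΔQ| = |207 − 189| = 18.
DWL = ½ · t · |ΔQ| = ½ · 21 · 18 = $189.

Deadweight loss = $189 thousand.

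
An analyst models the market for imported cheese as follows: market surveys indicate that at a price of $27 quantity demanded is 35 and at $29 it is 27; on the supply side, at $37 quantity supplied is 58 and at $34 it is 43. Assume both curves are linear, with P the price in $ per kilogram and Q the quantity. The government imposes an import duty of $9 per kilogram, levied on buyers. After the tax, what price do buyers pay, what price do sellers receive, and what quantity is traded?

Demand slope: (27 − 35)/(29 − 27) = -4, so Qd = 143 − 4P.
Supply slope: (43 − 58)/(34 − 37) = 5, so Qs = 5P − 127.
Before the tax: set 143 − 4P = 5P − 127 → P* = $30, Q* = 23.
With the tax collected from buyers, demand (in seller-price terms) shifts: Qd = 143 − 4(P + 9).
New equilibrium: buyers pay $35, sellers receive $26, Q = 3. (Wedge: Pb − Ps = 9.)
The less price-elastic side of the market bears the larger share of a per-unit tax.

Buyers pay $35; sellers receive $26; quantity = 3.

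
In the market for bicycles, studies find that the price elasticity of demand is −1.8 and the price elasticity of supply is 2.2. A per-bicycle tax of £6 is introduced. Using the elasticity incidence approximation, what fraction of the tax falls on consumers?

Incidence ratio: consumers' share ≈ εs / (εs + |εd|) = 2.2 / (2.2 + 1.8) = 0.55.
Supply is the more elastic side, so consumers bear the larger share.

Consumers' share ≈ 0.55.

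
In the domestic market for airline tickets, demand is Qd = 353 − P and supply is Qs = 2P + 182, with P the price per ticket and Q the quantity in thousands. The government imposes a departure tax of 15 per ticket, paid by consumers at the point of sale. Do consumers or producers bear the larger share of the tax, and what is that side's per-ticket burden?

Consumers bear the larger share: 10 per ticket.

Without the tax, 353 − P = 2P + 182 gives 3P = 171, so P* = 57 and Q* = 296.
With the tax collected from consumers, demand (in seller-price terms) shifts: Qd = 353 − (P + 15).
New equilibrium: consumers pay 67, producers receive 52, Q = 286. (Wedge: Pb − Ps = 15.)
Per-ticket burden: consumers 10, producers 5.
Consumers take the larger share because demand is less price-elastic here (demand slope 1 vs supply slope 2).
The less price-elastic side of the market bears the larger share of a per-unit tax.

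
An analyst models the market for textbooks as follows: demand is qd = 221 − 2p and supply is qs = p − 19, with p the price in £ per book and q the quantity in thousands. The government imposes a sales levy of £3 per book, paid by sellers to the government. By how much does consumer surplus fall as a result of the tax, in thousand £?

Without the tax, 221 − 2p = p − 19 gives 3p = 240, so p* = £80 and q* = 61.
With the tax collected from sellers, supply shifts: qs = (p − 3) − 19.
New equilibrium: buyers pay £81, sellers receive £78, q = 59. (Wedge: pb − ps = 3.)
ΔCS is the trapezoid between Q = 59 and Q = 61 of height £1: ½ · (61 + 59) · 1 = £60.

Consumer surplus falls by £60 thousand.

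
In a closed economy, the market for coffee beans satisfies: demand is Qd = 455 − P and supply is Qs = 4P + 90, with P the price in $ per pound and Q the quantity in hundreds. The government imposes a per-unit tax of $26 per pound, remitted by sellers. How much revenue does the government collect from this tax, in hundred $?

Without the tax, 455 − P = 4P + 90 gives 5P = 365, so P* = $73 and Q* = 382.
With the tax collected from sellers, supply shifts: Qs = 4(P − 26) + 90.
New equilibrium: buyers pay $93.8, sellers receive $67.8, Q = 361.2. (Wedge: Pb − Ps = 26.)
Revenue = t · Q = 26 · 361.2 = $9391.2.

Tax revenue = $9391.2 hundred.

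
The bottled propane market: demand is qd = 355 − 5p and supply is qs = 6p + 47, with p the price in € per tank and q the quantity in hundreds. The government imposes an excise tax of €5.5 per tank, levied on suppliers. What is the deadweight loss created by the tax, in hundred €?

Before the tax: set 355 − 5p = 6p + 47 → p* = €28, q* = 215.
With the tax collected from suppliers, supply shifts: qs = 6(p − 5.5) + 47.
Solving gives q = 200 with buyers paying €31 and suppliers receiving €25.5 (the €5.5 wedge).
Quantity falls by |ΔQ| = |215 − 200| = 15.
DWL = ½ · t · |ΔQ| = ½ · 5.5 · 15 = €41.25.

Deadweight loss = €41.25 hundred.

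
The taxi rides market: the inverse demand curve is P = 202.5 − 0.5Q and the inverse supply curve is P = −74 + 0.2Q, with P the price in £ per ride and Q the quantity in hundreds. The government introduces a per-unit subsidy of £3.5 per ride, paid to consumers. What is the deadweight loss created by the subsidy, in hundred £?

Deadweight loss = £8.75 hundred.

Inverting to Q(P) form: Qd = 405 − 2P; Qs = 5P + 370.
Before the subsidy: set 405 − 2P = 5P + 370 → P* = £5, Q* = 395.
With a per-unit subsidy paid to consumers, each effectively pays P − 3.5, so demand becomes Qd = 405 − 2(P − 3.5).
New equilibrium: consumers pay £2.5, sellers receive £6, Q = 400. (Wedge: Pb − Ps = −3.5.)
Quantity rises by |ΔQ| = |395 − 400| = 5.
DWL = ½ · t · |ΔQ| = ½ · 3.5 · 5 = £8.75.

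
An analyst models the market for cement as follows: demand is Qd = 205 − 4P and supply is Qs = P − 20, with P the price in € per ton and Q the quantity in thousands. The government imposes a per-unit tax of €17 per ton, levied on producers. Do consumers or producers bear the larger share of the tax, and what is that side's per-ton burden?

Before the tax: set 205 − 4P = P − 20 → P* = €45, Q* = 25.
With the tax collected from producers, supply shifts: Qs = (P − 17) − 20.
New equilibrium: consumers pay €48.4, producers receive €31.4, Q = 11.4. (Wedge: Pb − Ps = 17.)
Per-ton burden: consumers €3.4, producers €13.6.
Producers take the larger share because supply is less price-elastic here (demand slope 4 vs supply slope 1).

Producers bear the larger share: €13.6 per ton.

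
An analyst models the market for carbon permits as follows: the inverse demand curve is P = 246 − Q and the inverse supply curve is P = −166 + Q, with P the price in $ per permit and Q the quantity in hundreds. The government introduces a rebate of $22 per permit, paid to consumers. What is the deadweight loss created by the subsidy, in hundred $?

Deadweight loss = $121 hundred.

Inverting to Q(P) form: Qd = 246 − P; Qs = P + 166.
Before the subsidy: set 246 − P = P + 166 → P* = $40, Q* = 206.
With a per-unit subsidy paid to consumers, each effectively pays P − 22, so demand becomes Qd = 246 − (P − 22).
Solving gives Q = 217 with consumers paying $29 and sellers receiving $51 (the $22 wedge).
Quantity rises by |ΔQ| = |206 − 217| = 11.
DWL = ½ · t · |ΔQ| = ½ · 22 · 11 = $121.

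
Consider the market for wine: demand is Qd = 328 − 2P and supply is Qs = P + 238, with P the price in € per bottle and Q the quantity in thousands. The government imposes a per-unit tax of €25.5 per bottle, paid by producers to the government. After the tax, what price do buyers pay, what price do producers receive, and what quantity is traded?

Buyers pay €38.5; producers receive €13; quantity = 251.

Without the tax, 328 − 2P = P + 238 gives 3P = 90, so P* = €30 and Q* = 268.
With the tax collected from producers, supply shifts: Qs = (P − 25.5) + 238.
Solving gives Q = 251 with buyers paying €38.5 and producers receiving €13 (the €25.5 wedge).
The less price-elastic side of the market bears the larger share of a per-unit tax.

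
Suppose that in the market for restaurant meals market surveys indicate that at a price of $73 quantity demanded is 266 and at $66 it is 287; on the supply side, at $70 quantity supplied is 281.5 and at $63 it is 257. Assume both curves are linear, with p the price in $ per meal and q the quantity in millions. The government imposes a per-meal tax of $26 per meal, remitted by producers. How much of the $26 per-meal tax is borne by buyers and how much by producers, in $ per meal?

Demand slope: (287 − 266)/(66 − 73) = -3, so qd = 485 − 3p.
Supply slope: (257 − 281.5)/(63 − 70) = 3.5, so qs = 3.5p + 36.5.
Before the tax: set 485 − 3p = 3.5p + 36.5 → p* = $69, q* = 278.
With the tax collected from producers, supply shifts: qs = 3.5(p − 26) + 36.5.
New equilibrium: buyers pay $83, producers receive $57, q = 236. (Wedge: pb − ps = 26.)
Burden on buyers: $14; on producers: $12. (They sum to $26.)
The less price-elastic side of the market bears the larger share of a per-unit tax.

Buyers bear $14 per meal; producers bear $12 per meal.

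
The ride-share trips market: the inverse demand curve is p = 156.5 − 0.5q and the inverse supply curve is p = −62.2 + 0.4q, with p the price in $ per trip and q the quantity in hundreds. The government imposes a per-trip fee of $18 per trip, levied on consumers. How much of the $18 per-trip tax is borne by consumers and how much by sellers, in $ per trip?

Consumers bear $10 per trip; sellers bear $8 per trip.

Rewrite in direct form: qd = 313 − 2p and qs = 2.5p + 155.5.
Before the tax: set 313 − 2p = 2.5p + 155.5 → p* = $35, q* = 243.
With the tax collected from consumers, demand (in seller-price terms) shifts: qd = 313 − 2(p + 18).
Solving gives q = 223 with consumers paying $45 and sellers receiving $27 (the $18 wedge).
Burden on consumers: $10; on sellers: $8. (They sum to $18.)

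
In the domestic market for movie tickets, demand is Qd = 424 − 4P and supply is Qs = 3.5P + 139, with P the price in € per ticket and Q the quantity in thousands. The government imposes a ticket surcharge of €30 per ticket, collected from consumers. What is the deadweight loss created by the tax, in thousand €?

Deadweight loss = €840 thousand.

Without the tax, 424 − 4P = 3.5P + 139 gives 7.5P = 285, so P* = €38 and Q* = 272.
With the tax collected from consumers, demand (in seller-price terms) shifts: Qd = 424 − 4(P + 30).
New equilibrium: consumers pay €52, suppliers receive €22, Q = 216. (Wedge: Pb − Ps = 30.)
Quantity falls by |ΔQ| = |272 − 216| = 56.
DWL = ½ · t · |ΔQ| = ½ · 30 · 56 = €840.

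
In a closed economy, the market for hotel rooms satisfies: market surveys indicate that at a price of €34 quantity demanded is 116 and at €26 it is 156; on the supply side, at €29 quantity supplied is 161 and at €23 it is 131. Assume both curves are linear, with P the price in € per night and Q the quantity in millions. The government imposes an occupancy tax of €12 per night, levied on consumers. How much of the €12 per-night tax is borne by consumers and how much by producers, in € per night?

Demand slope: (156 − 116)/(26 − 34) = -5, so Qd = 286 − 5P.
Supply slope: (131 − 161)/(23 − 29) = 5, so Qs = 5P + 16.
Before the tax: set 286 − 5P = 5P + 16 → P* = €27, Q* = 151.
With the tax collected from consumers, demand (in seller-price terms) shifts: Qd = 286 − 5(P + 12).
Solving gives Q = 121 with consumers paying €33 and producers receiving €21 (the €12 wedge).
Burden on consumers: €6; on producers: €6. (They sum to €12.)
The less price-elastic side of the market bears the larger share of a per-unit tax.

Consumers bear €6 per night; producers bear €6 per night.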